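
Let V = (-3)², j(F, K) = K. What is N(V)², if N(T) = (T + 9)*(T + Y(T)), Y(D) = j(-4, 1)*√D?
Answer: 46656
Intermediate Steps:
Y(D) = √D (Y(D) = 1*√D = √D)
V = 9
N(T) = (9 + T)*(T + √T) (N(T) = (T + 9)*(T + √T) = (9 + T)*(T + √T))
N(V)² = (9² + 9^(3/2) + 9*9 + 9*√9)² = (81 + 27 + 81 + 9*3)² = (81 + 27 + 81 + 27)² = 216² = 46656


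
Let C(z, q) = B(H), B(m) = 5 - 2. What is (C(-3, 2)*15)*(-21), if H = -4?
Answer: -945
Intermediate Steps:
B(m) = 3
C(z, q) = 3
(C(-3, 2)*15)*(-21) = (3*15)*(-21) = 45*(-21) = -945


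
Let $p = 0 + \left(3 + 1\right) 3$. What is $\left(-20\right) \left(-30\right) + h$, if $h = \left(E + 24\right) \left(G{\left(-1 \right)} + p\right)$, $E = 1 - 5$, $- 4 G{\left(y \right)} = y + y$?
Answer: $850$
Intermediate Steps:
$G{\left(y \right)} = - \frac{y}{2}$ ($G{\left(y \right)} = - \frac{y + y}{4} = - \frac{2 y}{4} = - \frac{y}{2}$)
$E = -4$ ($E = 1 - 5 = -4$)
$p = 12$ ($p = 0 + 4 \cdot 3 = 0 + 12 = 12$)
$h = 250$ ($h = \left(-4 + 24\right) \left(\left(- \frac{1}{2}\right) \left(-1\right) + 12\right) = 20 \left(\frac{1}{2} + 12\right) = 20 \cdot \frac{25}{2} = 250$)
$\left(-20\right) \left(-30\right) + h = \left(-20\right) \left(-30\right) + 250 = 600 + 250 = 850$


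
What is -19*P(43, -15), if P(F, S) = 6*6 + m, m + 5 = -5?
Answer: -494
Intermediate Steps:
m = -10 (m = -5 - 5 = -10)
P(F, S) = 26 (P(F, S) = 6*6 - 10 = 36 - 10 = 26)
-19*P(43, -15) = -19*26 = -494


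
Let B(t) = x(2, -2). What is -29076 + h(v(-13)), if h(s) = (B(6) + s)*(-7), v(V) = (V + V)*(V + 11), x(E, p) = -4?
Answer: -29412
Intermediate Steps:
B(t) = -4
v(V) = 2*V*(11 + V) (v(V) = (2*V)*(11 + V) = 2*V*(11 + V))
h(s) = 28 - 7*s (h(s) = (-4 + s)*(-7) = 28 - 7*s)
-29076 + h(v(-13)) = -29076 + (28 - 14*(-13)*(11 - 13)) = -29076 + (28 - 14*(-13)*(-2)) = -29076 + (28 - 7*52) = -29076 + (28 - 364) = -29076 - 336 = -29412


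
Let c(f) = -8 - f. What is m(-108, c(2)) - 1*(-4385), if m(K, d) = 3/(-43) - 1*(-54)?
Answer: 190874/43 ≈ 4438.9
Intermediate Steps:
m(K, d) = 2319/43 (m(K, d) = 3*(-1/43) + 54 = -3/43 + 54 = 2319/43)
m(-108, c(2)) - 1*(-4385) = 2319/43 - 1*(-4385) = 2319/43 + 4385 = 190874/43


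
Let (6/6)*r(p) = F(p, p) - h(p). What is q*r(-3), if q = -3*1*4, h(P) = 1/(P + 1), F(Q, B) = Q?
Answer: 30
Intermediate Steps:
h(P) = 1/(1 + P)
r(p) = p - 1/(1 + p)
q = -12 (q = -3*4 = -12)
q*r(-3) = -12*(-1 - 3*(1 - 3))/(1 - 3) = -12*(-1 - 3*(-2))/(-2) = -(-6)*(-1 + 6) = -(-6)*5 = -12*(-5/2) = 30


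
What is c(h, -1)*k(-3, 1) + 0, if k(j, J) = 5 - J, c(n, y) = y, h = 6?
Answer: -4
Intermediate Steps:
c(h, -1)*k(-3, 1) + 0 = -(5 - 1*1) + 0 = -(5 - 1) + 0 = -1*4 + 0 = -4 + 0 = -4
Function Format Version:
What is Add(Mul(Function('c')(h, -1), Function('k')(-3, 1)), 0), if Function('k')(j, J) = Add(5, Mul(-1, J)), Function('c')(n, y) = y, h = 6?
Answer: -4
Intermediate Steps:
Add(Mul(Function('c')(h, -1), Function('k')(-3, 1)), 0) = Add(Mul(-1, Add(5, Mul(-1, 1))), 0) = Add(Mul(-1, Add(5, -1)), 0) = Add(Mul(-1, 4), 0) = Add(-4, 0) = -4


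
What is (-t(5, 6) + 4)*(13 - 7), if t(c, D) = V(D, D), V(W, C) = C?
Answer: -12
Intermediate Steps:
t(c, D) = D
(-t(5, 6) + 4)*(13 - 7) = (-1*6 + 4)*(13 - 7) = (-6 + 4)*6 = -2*6 = -12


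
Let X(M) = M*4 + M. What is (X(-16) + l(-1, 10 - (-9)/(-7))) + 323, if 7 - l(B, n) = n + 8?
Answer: 1633/7 ≈ 233.29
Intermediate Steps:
l(B, n) = -1 - n (l(B, n) = 7 - (n + 8) = 7 - (8 + n) = 7 + (-8 - n) = -1 - n)
X(M) = 5*M (X(M) = 4*M + M = 5*M)
(X(-16) + l(-1, 10 - (-9)/(-7))) + 323 = (5*(-16) + (-1 - (10 - (-9)/(-7)))) + 323 = (-80 + (-1 - (10 - (-9)*(-1)/7))) + 323 = (-80 + (-1 - (10 - 1*9/7))) + 323 = (-80 + (-1 - (10 - 9/7))) + 323 = (-80 + (-1 - 1*61/7)) + 323 = (-80 + (-1 - 61/7)) + 323 = (-80 - 68/7) + 323 = -628/7 + 323 = 1633/7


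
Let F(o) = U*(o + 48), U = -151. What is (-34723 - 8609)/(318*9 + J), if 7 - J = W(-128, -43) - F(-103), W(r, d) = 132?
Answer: -21666/5521 ≈ -3.9243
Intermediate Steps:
F(o) = -7248 - 151*o (F(o) = -151*(o + 48) = -151*(48 + o) = -7248 - 151*o)
J = 8180 (J = 7 - (132 - (-7248 - 151*(-103))) = 7 - (132 - (-7248 + 15553)) = 7 - (132 - 1*8305) = 7 - (132 - 8305) = 7 - 1*(-8173) = 7 + 8173 = 8180)
(-34723 - 8609)/(318*9 + J) = (-34723 - 8609)/(318*9 + 8180) = -43332/(2862 + 8180) = -43332/11042 = -43332*1/11042 = -21666/5521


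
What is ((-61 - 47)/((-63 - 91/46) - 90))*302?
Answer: 1500336/7129 ≈ 210.46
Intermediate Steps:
((-61 - 47)/((-63 - 91/46) - 90))*302 = -108/((-63 - 91/46) - 90)*302 = -108/(-2989/46 - 90)*302 = -108/(-7129/46)*302 = -108*(-46/7129)*302 = (4968/7129)*302 = 1500336/7129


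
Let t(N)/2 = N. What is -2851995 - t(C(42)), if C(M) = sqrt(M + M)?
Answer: -2851995 - 4*sqrt(21) ≈ -2.8520e+6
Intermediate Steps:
C(M) = sqrt(2)*sqrt(M) (C(M) = sqrt(2*M) = sqrt(2)*sqrt(M))
t(N) = 2*N
-2851995 - t(C(42)) = -2851995 - 2*sqrt(2)*sqrt(42) = -2851995 - 2*2*sqrt(21) = -2851995 - 4*sqrt(21)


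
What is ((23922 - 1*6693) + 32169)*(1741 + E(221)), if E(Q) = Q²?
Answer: 2498649636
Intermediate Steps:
((23922 - 1*6693) + 32169)*(1741 + E(221)) = ((23922 - 1*6693) + 32169)*(1741 + 221²) = ((23922 - 6693) + 32169)*(1741 + 48841) = (17229 + 32169)*50582 = 49398*50582 = 2498649636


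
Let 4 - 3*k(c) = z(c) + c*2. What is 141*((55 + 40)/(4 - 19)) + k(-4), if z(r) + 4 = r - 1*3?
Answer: -2656/3 ≈ -885.33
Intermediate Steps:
z(r) = -7 + r (z(r) = -4 + (r - 1*3) = -4 + (r - 3) = -4 + (-3 + r) = -7 + r)
k(c) = 11/3 - c (k(c) = 4/3 - ((-7 + c) + c*2)/3 = 4/3 - ((-7 + c) + 2*c)/3 = 4/3 - (-7 + 3*c)/3 = 4/3 + (7/3 - c) = 11/3 - c)
141*((55 + 40)/(4 - 19)) + k(-4) = 141*((55 + 40)/(4 - 19)) + (11/3 - 1*(-4)) = 141*(95/(-15)) + (11/3 + 4) = 141*(95*(-1/15)) + 23/3 = 141*(-19/3) + 23/3 = -893 + 23/3 = -2656/3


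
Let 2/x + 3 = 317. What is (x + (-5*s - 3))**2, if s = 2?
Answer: 4161600/24649 ≈ 168.83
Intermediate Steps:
x = 1/157 (x = 2/(-3 + 317) = 2/314 = 2*(1/314) = 1/157 ≈ 0.0063694)
(x + (-5*s - 3))**2 = (1/157 + (-5*2 - 3))**2 = (1/157 + (-10 - 3))**2 = (1/157 - 13)**2 = (-2040/157)**2 = 4161600/24649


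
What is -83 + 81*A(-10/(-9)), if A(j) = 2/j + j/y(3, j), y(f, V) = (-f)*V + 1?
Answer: 848/35 ≈ 24.229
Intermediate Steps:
y(f, V) = 1 - V*f (y(f, V) = -V*f + 1 = 1 - V*f)
A(j) = 2/j + j/(1 - 3*j) (A(j) = 2/j + j/(1 - 1*j*3) = 2/j + j/(1 - 3*j))
-83 + 81*A(-10/(-9)) = -83 + 81*((-2 - (-10/(-9))**2 + 6*(-10/(-9)))/(((-10/(-9)))*(-1 + 3*(-10/(-9))))) = -83 + 81*((-2 - (-10*(-1/9))**2 + 6*(-10*(-1/9)))/(((-10*(-1/9)))*(-1 + 3*(-10*(-1/9))))) = -83 + 81*((-2 - (10/9)**2 + 6*(10/9))/((10/9)*(-1 + 3*(10/9)))) = -83 + 81*(9*(-2 - 1*100/81 + 20/3)/(10*(-1 + 10/3))) = -83 + 81*(9*(-2 - 100/81 + 20/3)/(10*(7/3))) = -83 + 81*((9/10)*(3/7)*(278/81)) = -83 + 81*(139/105) = -83 + 3753/35 = 848/35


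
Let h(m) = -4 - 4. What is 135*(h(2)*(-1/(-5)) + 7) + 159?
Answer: 888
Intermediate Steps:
h(m) = -8
135*(h(2)*(-1/(-5)) + 7) + 159 = 135*(-(-8)/(-5) + 7) + 159 = 135*(-(-8)*(-1)/5 + 7) + 159 = 135*(-8*⅕ + 7) + 159 = 135*(-8/5 + 7) + 159 = 135*(27/5) + 159 = 729 + 159 = 888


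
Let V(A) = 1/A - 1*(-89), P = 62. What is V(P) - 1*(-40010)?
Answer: 2486139/62 ≈ 40099.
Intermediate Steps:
V(A) = 89 + 1/A (V(A) = 1/A + 89 = 89 + 1/A)
V(P) - 1*(-40010) = (89 + 1/62) - 1*(-40010) = (89 + 1/62) + 40010 = 5519/62 + 40010 = 2486139/62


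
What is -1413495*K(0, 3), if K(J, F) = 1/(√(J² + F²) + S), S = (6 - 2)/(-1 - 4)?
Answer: -7067475/11 ≈ -6.4250e+5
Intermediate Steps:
S = -⅘ (S = 4/(-5) = 4*(-⅕) = -⅘ ≈ -0.80000)
K(J, F) = 1/(-⅘ + √(F² + J²)) (K(J, F) = 1/(√(J² + F²) - ⅘) = 1/(√(F² + J²) - ⅘) = 1/(-⅘ + √(F² + J²)))
-1413495*K(0, 3) = -7067475/(-4 + 5*√(3² + 0²)) = -7067475/(-4 + 5*√(9 + 0)) = -7067475/(-4 + 5*√9) = -7067475/(-4 + 5*3) = -7067475/(-4 + 15) = -7067475/11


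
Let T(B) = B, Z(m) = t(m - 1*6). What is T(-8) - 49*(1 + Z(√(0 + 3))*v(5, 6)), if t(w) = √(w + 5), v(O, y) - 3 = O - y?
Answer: -57 - 98*√(-1 + √3) ≈ -140.85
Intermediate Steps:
v(O, y) = 3 + O - y (v(O, y) = 3 + (O - y) = 3 + O - y)
t(w) = √(5 + w)
Z(m) = √(-1 + m) (Z(m) = √(5 + (m - 1*6)) = √(5 + (m - 6)) = √(5 + (-6 + m)) = √(-1 + m))
T(-8) - 49*(1 + Z(√(0 + 3))*v(5, 6)) = -8 - 49*(1 + √(-1 + √(0 + 3))*(3 + 5 - 1*6)) = -8 - 49*(1 + √(-1 + √3)*(3 + 5 - 6)) = -8 - 49*(1 + √(-1 + √3)*2) = -8 - 49*(1 + 2*√(-1 + √3)) = -8 + (-49 - 98*√(-1 + √3)) = -57 - 98*√(-1 + √3)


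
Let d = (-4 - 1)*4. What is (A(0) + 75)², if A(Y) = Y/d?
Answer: 5625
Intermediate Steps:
d = -20 (d = -5*4 = -20)
A(Y) = -Y/20 (A(Y) = Y/(-20) = Y*(-1/20) = -Y/20)
(A(0) + 75)² = (-1/20*0 + 75)² = (0 + 75)² = 75² = 5625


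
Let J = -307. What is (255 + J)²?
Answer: 2704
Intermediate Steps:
(255 + J)² = (255 - 307)² = (-52)² = 2704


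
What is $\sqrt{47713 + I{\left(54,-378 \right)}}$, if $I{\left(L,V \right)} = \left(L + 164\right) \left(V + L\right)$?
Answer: $i \sqrt{22919} \approx 151.39 i$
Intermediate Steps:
$I{\left(L,V \right)} = \left(164 + L\right) \left(L + V\right)$
$\sqrt{47713 + I{\left(54,-378 \right)}} = \sqrt{47713 + \left(54^{2} + 164 \cdot 54 + 164 \left(-378\right) + 54 \left(-378\right)\right)} = \sqrt{47713 + \left(2916 + 8856 - 61992 - 20412\right)} = \sqrt{47713 - 70632} = \sqrt{-22919} = i \sqrt{22919}$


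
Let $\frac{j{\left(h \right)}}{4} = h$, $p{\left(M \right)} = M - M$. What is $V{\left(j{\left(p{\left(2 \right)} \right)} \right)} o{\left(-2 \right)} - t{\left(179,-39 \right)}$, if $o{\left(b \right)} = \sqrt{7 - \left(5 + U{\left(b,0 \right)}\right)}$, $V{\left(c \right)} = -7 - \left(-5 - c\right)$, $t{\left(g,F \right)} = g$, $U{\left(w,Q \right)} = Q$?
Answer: $-179 - 2 \sqrt{2} \approx -181.83$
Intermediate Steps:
$p{\left(M \right)} = 0$
$j{\left(h \right)} = 4 h$
$V{\left(c \right)} = -2 + c$ ($V{\left(c \right)} = -7 + \left(5 + c\right) = -2 + c$)
$o{\left(b \right)} = \sqrt{2}$ ($o{\left(b \right)} = \sqrt{7 - 5} = \sqrt{2}$)
$V{\left(j{\left(p{\left(2 \right)} \right)} \right)} o{\left(-2 \right)} - t{\left(179,-39 \right)} = \left(-2 + 4 \cdot 0\right) \sqrt{2} - 179 = \left(-2 + 0\right) \sqrt{2} - 179 = - 2 \sqrt{2} - 179 = -179 - 2 \sqrt{2}$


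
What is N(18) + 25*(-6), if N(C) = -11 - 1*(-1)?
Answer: -160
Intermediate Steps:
N(C) = -10 (N(C) = -11 + 1 = -10)
N(18) + 25*(-6) = -10 + 25*(-6) = -10 - 150 = -160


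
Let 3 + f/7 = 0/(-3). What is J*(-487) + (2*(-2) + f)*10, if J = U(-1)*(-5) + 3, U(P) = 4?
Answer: 8029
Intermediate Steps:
f = -21 (f = -21 + 7*(0/(-3)) = -21 + 7*(0*(-⅓)) = -21 + 7*0 = -21 + 0 = -21)
J = -17 (J = 4*(-5) + 3 = -20 + 3 = -17)
J*(-487) + (2*(-2) + f)*10 = -17*(-487) + (2*(-2) - 21)*10 = 8279 + (-4 - 21)*10 = 8279 - 25*10 = 8279 - 250 = 8029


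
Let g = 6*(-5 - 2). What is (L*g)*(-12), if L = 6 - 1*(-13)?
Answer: 9576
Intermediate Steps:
L = 19 (L = 6 + 13 = 19)
g = -42 (g = 6*(-7) = -42)
(L*g)*(-12) = (19*(-42))*(-12) = -798*(-12) = 9576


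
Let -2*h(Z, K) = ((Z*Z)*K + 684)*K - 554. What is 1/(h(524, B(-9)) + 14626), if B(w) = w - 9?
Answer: -1/44460253 ≈ -2.2492e-8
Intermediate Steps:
B(w) = -9 + w
h(Z, K) = 277 - K*(684 + K*Z²)/2 (h(Z, K) = -(((Z*Z)*K + 684)*K - 554)/2 = -((Z²*K + 684)*K - 554)/2 = -((K*Z² + 684)*K - 554)/2 = -((684 + K*Z²)*K - 554)/2 = -(K*(684 + K*Z²) - 554)/2 = -(-554 + K*(684 + K*Z²))/2 = 277 - K*(684 + K*Z²)/2)
1/(h(524, B(-9)) + 14626) = 1/((277 - 342*(-9 - 9) - ½*(-9 - 9)²*524²) + 14626) = 1/((277 - 342*(-18) - ½*(-18)²*274576) + 14626) = 1/((277 + 6156 - ½*324*274576) + 14626) = 1/((277 + 6156 - 44481312) + 14626) = 1/(-44474879 + 14626) = 1/(-44460253) = -1/44460253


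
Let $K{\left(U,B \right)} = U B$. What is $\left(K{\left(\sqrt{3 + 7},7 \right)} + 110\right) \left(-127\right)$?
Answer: $-13970 - 889 \sqrt{10} \approx -16781.0$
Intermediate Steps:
$K{\left(U,B \right)} = B U$
$\left(K{\left(\sqrt{3 + 7},7 \right)} + 110\right) \left(-127\right) = \left(7 \sqrt{3 + 7} + 110\right) \left(-127\right) = \left(7 \sqrt{10} + 110\right) \left(-127\right) = \left(110 + 7 \sqrt{10}\right) \left(-127\right) = -13970 - 889 \sqrt{10}$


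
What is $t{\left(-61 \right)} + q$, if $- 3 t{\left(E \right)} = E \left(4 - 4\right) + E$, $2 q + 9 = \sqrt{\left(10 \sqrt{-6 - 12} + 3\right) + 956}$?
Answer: $\frac{95}{6} + \frac{\sqrt{959 + 30 i \sqrt{2}}}{2} \approx 31.321 + 0.34242 i$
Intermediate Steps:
$q = - \frac{9}{2} + \frac{\sqrt{959 + 30 i \sqrt{2}}}{2}$ ($q = - \frac{9}{2} + \frac{\sqrt{\left(10 \sqrt{-6 - 12} + 3\right) + 956}}{2} = - \frac{9}{2} + \frac{\sqrt{\left(10 \sqrt{-18} + 3\right) + 956}}{2} = - \frac{9}{2} + \frac{\sqrt{\left(10 \cdot 3 i \sqrt{2} + 3\right) + 956}}{2} = - \frac{9}{2} + \frac{\sqrt{\left(30 i \sqrt{2} + 3\right) + 956}}{2} = - \frac{9}{2} + \frac{\sqrt{\left(3 + 30 i \sqrt{2}\right) + 956}}{2} = - \frac{9}{2} + \frac{\sqrt{959 + 30 i \sqrt{2}}}{2} \approx 10.988 + 0.34242 i$)
$t{\left(E \right)} = - \frac{E}{3}$ ($t{\left(E \right)} = - \frac{E \left(4 - 4\right) + E}{3} = - \frac{E 0 + E}{3} = - \frac{0 + E}{3} = - \frac{E}{3}$)
$t{\left(-61 \right)} + q = \left(- \frac{1}{3}\right) \left(-61\right) - \left(\frac{9}{2} - \frac{\sqrt{959 + 30 i \sqrt{2}}}{2}\right) = \frac{61}{3} - \left(\frac{9}{2} - \frac{\sqrt{959 + 30 i \sqrt{2}}}{2}\right) = \frac{95}{6} + \frac{\sqrt{959 + 30 i \sqrt{2}}}{2}$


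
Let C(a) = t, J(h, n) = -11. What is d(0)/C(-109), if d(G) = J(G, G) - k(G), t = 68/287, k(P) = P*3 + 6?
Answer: -287/4 ≈ -71.750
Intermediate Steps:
k(P) = 6 + 3*P (k(P) = 3*P + 6 = 6 + 3*P)
t = 68/287 (t = 68*(1/287) = 68/287 ≈ 0.23693)
C(a) = 68/287
d(G) = -17 - 3*G (d(G) = -11 - (6 + 3*G) = -11 + (-6 - 3*G) = -17 - 3*G)
d(0)/C(-109) = (-17 - 3*0)/(68/287) = (-17 + 0)*(287/68) = -17*287/68 = -287/4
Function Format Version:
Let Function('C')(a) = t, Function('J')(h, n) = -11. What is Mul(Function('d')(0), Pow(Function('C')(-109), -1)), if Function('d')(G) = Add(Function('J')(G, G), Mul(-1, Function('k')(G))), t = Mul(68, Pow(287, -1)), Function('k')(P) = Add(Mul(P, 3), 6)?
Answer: Rational(-287, 4) ≈ -71.750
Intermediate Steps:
Function('k')(P) = Add(6, Mul(3, P)) (Function('k')(P) = Add(Mul(3, P), 6) = Add(6, Mul(3, P)))
t = Rational(68, 287) (t = Mul(68, Rational(1, 287)) = Rational(68, 287) ≈ 0.23693)
Function('C')(a) = Rational(68, 287)
Function('d')(G) = Add(-17, Mul(-3, G)) (Function('d')(G) = Add(-11, Mul(-1, Add(6, Mul(3, G)))) = Add(-11, Add(-6, Mul(-3, G))) = Add(-17, Mul(-3, G)))
Mul(Function('d')(0), Pow(Function('C')(-109), -1)) = Mul(Add(-17, Mul(-3, 0)), Pow(Rational(68, 287), -1)) = Mul(Add(-17, 0), Rational(287, 68)) = Mul(-17, Rational(287, 68)) = Rational(-287, 4)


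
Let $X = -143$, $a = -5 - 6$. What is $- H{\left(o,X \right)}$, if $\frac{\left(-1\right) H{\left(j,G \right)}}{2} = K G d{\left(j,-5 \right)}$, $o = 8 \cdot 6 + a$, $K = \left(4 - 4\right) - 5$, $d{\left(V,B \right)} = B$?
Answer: $-7150$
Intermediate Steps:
$a = -11$ ($a = -5 - 6 = -11$)
$K = -5$ ($K = 0 - 5 = -5$)
$o = 37$ ($o = 8 \cdot 6 - 11 = 48 - 11 = 37$)
$H{\left(j,G \right)} = - 50 G$ ($H{\left(j,G \right)} = - 2 - 5 G \left(-5\right) = - 2 \cdot 25 G = - 50 G$)
$- H{\left(o,X \right)} = - \left(-50\right) \left(-143\right) = \left(-1\right) 7150 = -7150$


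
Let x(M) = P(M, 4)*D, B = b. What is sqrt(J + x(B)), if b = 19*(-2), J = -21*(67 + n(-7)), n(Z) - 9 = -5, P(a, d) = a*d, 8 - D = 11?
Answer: 3*I*sqrt(115) ≈ 32.171*I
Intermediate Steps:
D = -3 (D = 8 - 1*11 = 8 - 11 = -3)
n(Z) = 4 (n(Z) = 9 - 5 = 4)
J = -1491 (J = -21*(67 + 4) = -21*71 = -1491)
b = -38
B = -38
x(M) = -12*M (x(M) = (M*4)*(-3) = (4*M)*(-3) = -12*M)
sqrt(J + x(B)) = sqrt(-1491 - 12*(-38)) = sqrt(-1491 + 456) = sqrt(-1035) = 3*I*sqrt(115)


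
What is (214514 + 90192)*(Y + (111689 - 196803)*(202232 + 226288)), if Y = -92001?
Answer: -11113585596580386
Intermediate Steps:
(214514 + 90192)*(Y + (111689 - 196803)*(202232 + 226288)) = (214514 + 90192)*(-92001 + (111689 - 196803)*(202232 + 226288)) = 304706*(-92001 - 85114*428520) = 304706*(-92001 - 36473051280) = 304706*(-36473143281) = -11113585596580386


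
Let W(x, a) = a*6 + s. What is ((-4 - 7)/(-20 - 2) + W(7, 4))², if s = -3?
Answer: 1849/4 ≈ 462.25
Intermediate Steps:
W(x, a) = -3 + 6*a (W(x, a) = a*6 - 3 = 6*a - 3 = -3 + 6*a)
((-4 - 7)/(-20 - 2) + W(7, 4))² = ((-4 - 7)/(-20 - 2) + (-3 + 6*4))² = (-11/(-22) + (-3 + 24))² = (-11*(-1/22) + 21)² = (½ + 21)² = (43/2)² = 1849/4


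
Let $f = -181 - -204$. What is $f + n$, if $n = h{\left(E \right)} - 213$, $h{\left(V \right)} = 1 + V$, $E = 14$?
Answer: $-175$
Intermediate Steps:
$n = -198$ ($n = \left(1 + 14\right) - 213 = 15 - 213 = -198$)
$f = 23$ ($f = -181 + 204 = 23$)
$f + n = 23 - 198 = -175$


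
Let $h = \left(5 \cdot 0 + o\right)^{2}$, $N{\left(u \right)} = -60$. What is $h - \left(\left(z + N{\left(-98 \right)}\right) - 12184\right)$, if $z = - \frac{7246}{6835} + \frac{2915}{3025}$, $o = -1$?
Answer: $\frac{184129516}{15037} \approx 12245.0$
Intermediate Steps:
$z = - \frac{1451}{15037}$ ($z = \left(-7246\right) \frac{1}{6835} + 2915 \cdot \frac{1}{3025} = - \frac{7246}{6835} + \frac{53}{55} = - \frac{1451}{15037} \approx -0.096495$)
$h = 1$ ($h = \left(5 \cdot 0 - 1\right)^{2} = \left(0 - 1\right)^{2} = \left(-1\right)^{2} = 1$)
$h - \left(\left(z + N{\left(-98 \right)}\right) - 12184\right) = 1 - \left(\left(- \frac{1451}{15037} - 60\right) - 12184\right) = 1 - \left(- \frac{903671}{15037} - 12184\right) = 1 - - \frac{184114479}{15037} = 1 + \frac{184114479}{15037} = \frac{184129516}{15037}$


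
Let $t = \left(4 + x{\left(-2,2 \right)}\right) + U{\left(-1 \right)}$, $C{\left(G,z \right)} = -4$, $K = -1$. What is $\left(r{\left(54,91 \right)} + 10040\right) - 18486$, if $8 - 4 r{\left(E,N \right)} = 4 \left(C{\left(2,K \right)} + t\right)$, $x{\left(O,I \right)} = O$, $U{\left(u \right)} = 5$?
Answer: $-8447$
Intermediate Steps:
$t = 7$ ($t = \left(4 - 2\right) + 5 = 2 + 5 = 7$)
$r{\left(E,N \right)} = -1$ ($r{\left(E,N \right)} = 2 - \frac{4 \left(-4 + 7\right)}{4} = 2 - \frac{4 \cdot 3}{4} = 2 - 3 = -1$)
$\left(r{\left(54,91 \right)} + 10040\right) - 18486 = \left(-1 + 10040\right) - 18486 = 10039 - 18486 = -8447$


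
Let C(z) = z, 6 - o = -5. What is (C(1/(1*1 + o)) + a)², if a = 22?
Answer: 70225/144 ≈ 487.67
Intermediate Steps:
o = 11 (o = 6 - 1*(-5) = 6 + 5 = 11)
(C(1/(1*1 + o)) + a)² = (1/(1*1 + 11) + 22)² = (1/(1 + 11) + 22)² = (1/12 + 22)² = (265/12)² = 70225/144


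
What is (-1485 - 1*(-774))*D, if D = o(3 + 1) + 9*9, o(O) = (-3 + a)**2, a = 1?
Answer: -60435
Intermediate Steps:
o(O) = 4 (o(O) = (-3 + 1)**2 = (-2)**2 = 4)
D = 85 (D = 4 + 9*9 = 4 + 81 = 85)
(-1485 - 1*(-774))*D = (-1485 - 1*(-774))*85 = (-1485 + 774)*85 = -711*85 = -60435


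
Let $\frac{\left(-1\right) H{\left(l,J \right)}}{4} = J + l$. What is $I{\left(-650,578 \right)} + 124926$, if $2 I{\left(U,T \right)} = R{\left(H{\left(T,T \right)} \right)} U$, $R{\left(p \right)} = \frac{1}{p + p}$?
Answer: $\frac{1155315973}{9248} \approx 1.2493 \cdot 10^{5}$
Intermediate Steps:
$H{\left(l,J \right)} = - 4 J - 4 l$ ($H{\left(l,J \right)} = - 4 \left(J + l\right) = - 4 J - 4 l$)
$R{\left(p \right)} = \frac{1}{2 p}$
$I{\left(U,T \right)} = - \frac{U}{32 T}$ ($I{\left(U,T \right)} = \frac{\frac{1}{2 \left(- 4 T - 4 T\right)} U}{2} = \frac{\frac{1}{2 \left(- 8 T\right)} U}{2} = \frac{\frac{\left(- \frac{1}{8}\right) \frac{1}{T}}{2} U}{2} = \frac{- \frac{1}{16 T} U}{2} = \frac{\left(- \frac{1}{16}\right) U \frac{1}{T}}{2} = - \frac{U}{32 T}$)
$I{\left(-650,578 \right)} + 124926 = \left(- \frac{1}{32}\right) \left(-650\right) \frac{1}{578} + 124926 = \frac{325}{9248} + 124926 = \frac{1155315973}{9248}$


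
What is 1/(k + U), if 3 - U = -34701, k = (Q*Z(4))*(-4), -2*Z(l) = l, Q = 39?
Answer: 1/35016 ≈ 2.8558e-5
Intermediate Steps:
Z(l) = -l/2
k = 312 (k = (39*(-1/2*4))*(-4) = (39*(-2))*(-4) = -78*(-4) = 312)
U = 34704 (U = 3 - 1*(-34701) = 3 + 34701 = 34704)
1/(k + U) = 1/(312 + 34704) = 1/35016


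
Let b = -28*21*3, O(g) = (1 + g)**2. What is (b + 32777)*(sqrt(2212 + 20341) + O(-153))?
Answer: 716524352 + 31013*sqrt(22553) ≈ 7.2118e+8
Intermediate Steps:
b = -1764 (b = -588*3 = -1764)
(b + 32777)*(sqrt(2212 + 20341) + O(-153)) = (-1764 + 32777)*(sqrt(2212 + 20341) + (1 - 153)**2) = 31013*(sqrt(22553) + (-152)**2) = 31013*(sqrt(22553) + 23104) = 31013*(23104 + sqrt(22553)) = 716524352 + 31013*sqrt(22553)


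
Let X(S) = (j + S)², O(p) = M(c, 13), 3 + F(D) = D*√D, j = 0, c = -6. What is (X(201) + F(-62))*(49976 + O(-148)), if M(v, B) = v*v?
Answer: 2020384776 - 3100744*I*√62 ≈ 2.0204e+9 - 2.4415e+7*I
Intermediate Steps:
F(D) = -3 + D^(3/2) (F(D) = -3 + D*√D = -3 + D^(3/2))
M(v, B) = v²
O(p) = 36 (O(p) = (-6)² = 36)
X(S) = S² (X(S) = (0 + S)² = S²)
(X(201) + F(-62))*(49976 + O(-148)) = (201² + (-3 + (-62)^(3/2)))*(49976 + 36) = (40401 + (-3 - 62*I*√62))*50012 = (40398 - 62*I*√62)*50012 = 2020384776 - 3100744*I*√62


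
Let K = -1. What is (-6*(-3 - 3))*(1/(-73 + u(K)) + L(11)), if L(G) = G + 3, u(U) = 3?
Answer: 17622/35 ≈ 503.49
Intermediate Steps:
L(G) = 3 + G
(-6*(-3 - 3))*(1/(-73 + u(K)) + L(11)) = (-6*(-3 - 3))*(1/(-73 + 3) + (3 + 11)) = (-6*(-6))*(1/(-70) + 14) = 36*(-1/70 + 14) = 36*(979/70) = 17622/35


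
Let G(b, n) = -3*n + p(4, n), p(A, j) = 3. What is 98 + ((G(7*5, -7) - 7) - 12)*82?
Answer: 508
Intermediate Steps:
G(b, n) = 3 - 3*n (G(b, n) = -3*n + 3 = 3 - 3*n)
98 + ((G(7*5, -7) - 7) - 12)*82 = 98 + (((3 - 3*(-7)) - 7) - 12)*82 = 98 + (((3 + 21) - 7) - 12)*82 = 98 + ((24 - 7) - 12)*82 = 98 + (17 - 12)*82 = 98 + 5*82 = 98 + 410 = 508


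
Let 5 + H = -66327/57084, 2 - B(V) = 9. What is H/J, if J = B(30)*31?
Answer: 117249/4129076 ≈ 0.028396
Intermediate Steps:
B(V) = -7 (B(V) = 2 - 1*9 = 2 - 9 = -7)
H = -117249/19028 (H = -5 - 66327/57084 = -5 - 66327*1/57084 = -5 - 22109/19028 = -117249/19028 ≈ -6.1619)
J = -217 (J = -7*31 = -217)
H/J = -117249/19028/(-217) = -117249/19028*(-1/217) = 117249/4129076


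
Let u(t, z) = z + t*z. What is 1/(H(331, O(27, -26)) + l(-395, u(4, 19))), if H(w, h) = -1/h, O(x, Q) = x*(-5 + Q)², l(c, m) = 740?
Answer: 25947/19200779 ≈ 0.0013514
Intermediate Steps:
1/(H(331, O(27, -26)) + l(-395, u(4, 19))) = 1/(-1/(27*(-5 - 26)²) + 740) = 1/(-1/(27*(-31)²) + 740) = 1/(-1/(27*961) + 740) = 1/(-1/25947 + 740) = 1/(19200779/25947) = 25947/19200779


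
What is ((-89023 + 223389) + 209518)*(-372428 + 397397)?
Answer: 8586439596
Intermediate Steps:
((-89023 + 223389) + 209518)*(-372428 + 397397) = (134366 + 209518)*24969 = 343884*24969 = 8586439596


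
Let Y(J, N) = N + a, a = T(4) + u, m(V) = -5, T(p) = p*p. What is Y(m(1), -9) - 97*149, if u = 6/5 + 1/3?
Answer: -216667/15 ≈ -14444.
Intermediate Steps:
T(p) = p²
u = 23/15 (u = 6*(⅕) + 1*(⅓) = 6/5 + ⅓ = 23/15 ≈ 1.5333)
a = 263/15 (a = 4² + 23/15 = 16 + 23/15 = 263/15 ≈ 17.533)
Y(J, N) = 263/15 + N (Y(J, N) = N + 263/15 = 263/15 + N)
Y(m(1), -9) - 97*149 = (263/15 - 9) - 97*149 = 128/15 - 14453 = -216667/15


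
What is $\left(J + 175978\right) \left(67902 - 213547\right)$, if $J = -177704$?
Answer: $251383270$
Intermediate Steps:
$\left(J + 175978\right) \left(67902 - 213547\right) = \left(-177704 + 175978\right) \left(67902 - 213547\right) = \left(-1726\right) \left(-145645\right) = 251383270$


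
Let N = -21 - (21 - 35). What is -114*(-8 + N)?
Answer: 1710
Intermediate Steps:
N = -7 (N = -21 - 1*(-14) = -21 + 14 = -7)
-114*(-8 + N) = -114*(-8 - 7) = -114*(-15) = 1710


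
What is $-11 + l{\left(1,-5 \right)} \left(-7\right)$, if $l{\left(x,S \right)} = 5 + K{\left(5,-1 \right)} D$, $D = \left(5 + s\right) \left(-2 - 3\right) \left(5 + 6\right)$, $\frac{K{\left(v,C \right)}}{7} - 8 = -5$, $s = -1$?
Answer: $32294$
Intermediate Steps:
$K{\left(v,C \right)} = 21$ ($K{\left(v,C \right)} = 56 + 7 \left(-5\right) = 56 - 35 = 21$)
$D = -220$ ($D = \left(5 - 1\right) \left(-2 - 3\right) \left(5 + 6\right) = 4 \left(-5\right) 11 = \left(-20\right) 11 = -220$)
$l{\left(x,S \right)} = -4615$ ($l{\left(x,S \right)} = 5 + 21 \left(-220\right) = 5 - 4620 = -4615$)
$-11 + l{\left(1,-5 \right)} \left(-7\right) = -11 - -32305 = -11 + 32305 = 32294$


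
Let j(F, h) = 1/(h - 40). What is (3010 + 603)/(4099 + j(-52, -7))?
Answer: 169811/192652 ≈ 0.88144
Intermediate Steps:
j(F, h) = 1/(-40 + h)
(3010 + 603)/(4099 + j(-52, -7)) = (3010 + 603)/(4099 + 1/(-40 - 7)) = 3613/(4099 + 1/(-47)) = 3613/(4099 - 1/47) = 3613/(192652/47) = 3613*(47/192652) = 169811/192652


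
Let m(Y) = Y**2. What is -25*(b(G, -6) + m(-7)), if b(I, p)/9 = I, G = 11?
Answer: -3700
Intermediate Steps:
b(I, p) = 9*I
-25*(b(G, -6) + m(-7)) = -25*(9*11 + (-7)**2) = -25*(99 + 49) = -25*148 = -3700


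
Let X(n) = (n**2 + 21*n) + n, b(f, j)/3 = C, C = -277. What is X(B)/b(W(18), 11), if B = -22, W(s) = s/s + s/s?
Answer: 0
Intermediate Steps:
W(s) = 2 (W(s) = 1 + 1 = 2)
b(f, j) = -831 (b(f, j) = 3*(-277) = -831)
X(n) = n**2 + 22*n
X(B)/b(W(18), 11) = -22*(22 - 22)/(-831) = -22*0*(-1/831) = 0*(-1/831) = 0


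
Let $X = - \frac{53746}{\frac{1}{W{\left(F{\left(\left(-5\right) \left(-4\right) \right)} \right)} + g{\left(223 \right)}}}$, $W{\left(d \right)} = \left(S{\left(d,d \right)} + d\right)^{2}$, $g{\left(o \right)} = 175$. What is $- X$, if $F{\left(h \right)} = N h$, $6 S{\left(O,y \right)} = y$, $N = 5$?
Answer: $\frac{6668534950}{9} \approx 7.4095 \cdot 10^{8}$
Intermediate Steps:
$S{\left(O,y \right)} = \frac{y}{6}$
$F{\left(h \right)} = 5 h$
$W{\left(d \right)} = \frac{49 d^{2}}{36}$ ($W{\left(d \right)} = \left(\frac{d}{6} + d\right)^{2} = \left(\frac{7 d}{6}\right)^{2} = \frac{49 d^{2}}{36}$)
$X = - \frac{6668534950}{9}$ ($X = - \frac{53746}{\frac{1}{\frac{49 \left(5 \left(\left(-5\right) \left(-4\right)\right)\right)^{2}}{36} + 175}} = - \frac{53746}{\frac{1}{\frac{49 \left(5 \cdot 20\right)^{2}}{36} + 175}} = - \frac{53746}{\frac{1}{\frac{49 \cdot 100^{2}}{36} + 175}} = - \frac{53746}{\frac{1}{\frac{49}{36} \cdot 10000 + 175}} = - \frac{53746}{\frac{1}{\frac{122500}{9} + 175}} = - \frac{53746}{\frac{1}{\frac{124075}{9}}} = - \frac{53746}{\frac{9}{124075}} = \left(-53746\right) \frac{124075}{9} = - \frac{6668534950}{9} \approx -7.4095 \cdot 10^{8}$)
$- X = \left(-1\right) \left(- \frac{6668534950}{9}\right) = \frac{6668534950}{9}$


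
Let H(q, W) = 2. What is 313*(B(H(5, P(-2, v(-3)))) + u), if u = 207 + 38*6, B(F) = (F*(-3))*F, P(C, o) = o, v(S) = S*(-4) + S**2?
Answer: 132399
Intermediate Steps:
v(S) = S**2 - 4*S (v(S) = -4*S + S**2 = S**2 - 4*S)
B(F) = -3*F**2 (B(F) = (-3*F)*F = -3*F**2)
u = 435 (u = 207 + 228 = 435)
313*(B(H(5, P(-2, v(-3)))) + u) = 313*(-3*2**2 + 435) = 313*(-3*4 + 435) = 313*(-12 + 435) = 313*423 = 132399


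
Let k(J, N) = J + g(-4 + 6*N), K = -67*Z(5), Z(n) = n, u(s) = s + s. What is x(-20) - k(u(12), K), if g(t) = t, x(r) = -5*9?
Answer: 1945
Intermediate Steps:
u(s) = 2*s
x(r) = -45
K = -335 (K = -67*5 = -335)
k(J, N) = -4 + J + 6*N (k(J, N) = J + (-4 + 6*N) = -4 + J + 6*N)
x(-20) - k(u(12), K) = -45 - (-4 + 2*12 + 6*(-335)) = -45 - (-4 + 24 - 2010) = -45 - 1*(-1990) = -45 + 1990 = 1945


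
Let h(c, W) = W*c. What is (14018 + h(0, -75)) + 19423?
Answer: 33441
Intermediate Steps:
(14018 + h(0, -75)) + 19423 = (14018 - 75*0) + 19423 = (14018 + 0) + 19423 = 14018 + 19423 = 33441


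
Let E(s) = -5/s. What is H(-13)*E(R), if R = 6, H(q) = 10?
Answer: -25/3 ≈ -8.3333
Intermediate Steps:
H(-13)*E(R) = 10*(-5/6) = -25/3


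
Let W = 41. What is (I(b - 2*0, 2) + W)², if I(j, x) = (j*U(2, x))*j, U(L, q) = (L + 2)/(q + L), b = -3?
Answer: 2500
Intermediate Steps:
U(L, q) = (2 + L)/(L + q)
I(j, x) = 4*j²/(2 + x) (I(j, x) = (j*((2 + 2)/(2 + x)))*j = (j*(4/(2 + x)))*j = (4*j/(2 + x))*j = 4*j²/(2 + x))
(I(b - 2*0, 2) + W)² = (4*(-3 - 2*0)²/(2 + 2) + 41)² = (4*(-3 + 0)²/4 + 41)² = (4*(-3)²*(¼) + 41)² = (4*9*(¼) + 41)² = (9 + 41)² = 50² = 2500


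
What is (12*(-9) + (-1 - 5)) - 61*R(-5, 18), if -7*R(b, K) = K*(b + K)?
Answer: 13476/7 ≈ 1925.1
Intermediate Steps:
R(b, K) = -K*(K + b)/7 (R(b, K) = -K*(b + K)/7 = -K*(K + b)/7)
(12*(-9) + (-1 - 5)) - 61*R(-5, 18) = (12*(-9) + (-1 - 5)) - (-61)*18*(18 - 5)/7 = (-108 - 6) - (-61)*18*13/7 = -114 - 61*(-234/7) = -114 + 14274/7 = 13476/7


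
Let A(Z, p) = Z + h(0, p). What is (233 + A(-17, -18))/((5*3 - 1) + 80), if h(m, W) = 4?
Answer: 110/47 ≈ 2.3404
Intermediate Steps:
A(Z, p) = 4 + Z (A(Z, p) = Z + 4 = 4 + Z)
(233 + A(-17, -18))/((5*3 - 1) + 80) = (233 + (4 - 17))/((5*3 - 1) + 80) = (233 - 13)/((15 - 1) + 80) = 220/(14 + 80) = 220/94 = 220*(1/94) = 110/47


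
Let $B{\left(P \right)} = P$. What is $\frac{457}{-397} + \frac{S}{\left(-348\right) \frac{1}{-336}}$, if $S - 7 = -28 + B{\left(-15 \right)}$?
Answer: $- \frac{413429}{11513} \approx -35.91$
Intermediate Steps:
$S = -36$ ($S = 7 - 43 = -36$)
$\frac{457}{-397} + \frac{S}{\left(-348\right) \frac{1}{-336}} = \frac{457}{-397} - \frac{36}{\left(-348\right) \frac{1}{-336}} = 457 \left(- \frac{1}{397}\right) - \frac{36}{\left(-348\right) \left(- \frac{1}{336}\right)} = - \frac{457}{397} - \frac{36}{\frac{29}{28}} = - \frac{457}{397} - \frac{1008}{29} = - \frac{413429}{11513}$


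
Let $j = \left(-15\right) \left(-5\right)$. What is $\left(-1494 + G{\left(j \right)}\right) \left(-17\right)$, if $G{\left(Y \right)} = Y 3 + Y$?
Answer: $20298$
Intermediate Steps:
$j = 75$
$G{\left(Y \right)} = 4 Y$ ($G{\left(Y \right)} = 3 Y + Y = 4 Y$)
$\left(-1494 + G{\left(j \right)}\right) \left(-17\right) = \left(-1494 + 4 \cdot 75\right) \left(-17\right) = \left(-1494 + 300\right) \left(-17\right) = \left(-1194\right) \left(-17\right) = 20298$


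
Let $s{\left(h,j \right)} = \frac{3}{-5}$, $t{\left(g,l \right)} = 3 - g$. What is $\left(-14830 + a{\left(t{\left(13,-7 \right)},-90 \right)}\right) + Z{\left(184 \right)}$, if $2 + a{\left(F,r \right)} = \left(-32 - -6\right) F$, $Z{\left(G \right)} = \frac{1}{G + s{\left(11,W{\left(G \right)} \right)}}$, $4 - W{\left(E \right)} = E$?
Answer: $- \frac{13362519}{917} \approx -14572.0$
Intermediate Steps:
$W{\left(E \right)} = 4 - E$
$s{\left(h,j \right)} = - \frac{3}{5}$ ($s{\left(h,j \right)} = 3 \left(- \frac{1}{5}\right) = - \frac{3}{5}$)
$Z{\left(G \right)} = \frac{1}{- \frac{3}{5} + G}$ ($Z{\left(G \right)} = \frac{1}{G - \frac{3}{5}} = \frac{1}{- \frac{3}{5} + G}$)
$a{\left(F,r \right)} = -2 - 26 F$ ($a{\left(F,r \right)} = -2 + \left(-32 - -6\right) F = -2 + \left(-32 + 6\right) F = -2 - 26 F$)
$\left(-14830 + a{\left(t{\left(13,-7 \right)},-90 \right)}\right) + Z{\left(184 \right)} = \left(-14830 - \left(2 + 26 \left(3 - 13\right)\right)\right) + \frac{5}{-3 + 5 \cdot 184} = \left(-14830 - \left(2 + 26 \left(3 - 13\right)\right)\right) + \frac{5}{-3 + 920} = \left(-14830 - -258\right) + \frac{5}{917} = \left(-14830 + \left(-2 + 260\right)\right) + 5 \cdot \frac{1}{917} = \left(-14830 + 258\right) + \frac{5}{917} = -14572 + \frac{5}{917} = - \frac{13362519}{917}$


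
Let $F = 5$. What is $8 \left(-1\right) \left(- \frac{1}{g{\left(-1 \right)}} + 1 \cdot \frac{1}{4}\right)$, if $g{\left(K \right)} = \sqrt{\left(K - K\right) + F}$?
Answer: $-2 + \frac{8 \sqrt{5}}{5} \approx 1.5777$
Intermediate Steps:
$g{\left(K \right)} = \sqrt{5}$ ($g{\left(K \right)} = \sqrt{\left(K - K\right) + 5} = \sqrt{0 + 5} = \sqrt{5}$)
$8 \left(-1\right) \left(- \frac{1}{g{\left(-1 \right)}} + 1 \cdot \frac{1}{4}\right) = 8 \left(-1\right) \left(- \frac{1}{\sqrt{5}} + 1 \cdot \frac{1}{4}\right) = - 8 \left(- \frac{\sqrt{5}}{5} + 1 \cdot \frac{1}{4}\right) = - 8 \left(- \frac{\sqrt{5}}{5} + \frac{1}{4}\right) = - 8 \left(\frac{1}{4} - \frac{\sqrt{5}}{5}\right) = -2 + \frac{8 \sqrt{5}}{5}$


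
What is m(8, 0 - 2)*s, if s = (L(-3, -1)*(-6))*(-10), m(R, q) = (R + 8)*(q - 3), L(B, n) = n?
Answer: 4800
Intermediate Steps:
m(R, q) = (-3 + q)*(8 + R) (m(R, q) = (8 + R)*(-3 + q) = (-3 + q)*(8 + R))
s = -60 (s = -1*(-6)*(-10) = 6*(-10) = -60)
m(8, 0 - 2)*s = (-24 - 3*8 + 8*(0 - 2) + 8*(0 - 2))*(-60) = (-24 - 24 + 8*(-2) + 8*(-2))*(-60) = (-24 - 24 - 16 - 16)*(-60) = -80*(-60) = 4800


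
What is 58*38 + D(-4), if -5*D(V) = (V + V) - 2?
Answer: 2206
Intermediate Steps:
D(V) = ⅖ - 2*V/5 (D(V) = -((V + V) - 2)/5 = -(2*V - 2)/5 = -(-2 + 2*V)/5 = ⅖ - 2*V/5)
58*38 + D(-4) = 58*38 + (⅖ - ⅖*(-4)) = 2204 + (⅖ + 8/5) = 2204 + 2 = 2206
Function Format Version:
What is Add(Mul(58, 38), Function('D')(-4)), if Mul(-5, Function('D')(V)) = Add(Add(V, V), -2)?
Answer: 2206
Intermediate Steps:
Function('D')(V) = Add(Rational(2, 5), Mul(Rational(-2, 5), V)) (Function('D')(V) = Mul(Rational(-1, 5), Add(Add(V, V), -2)) = Mul(Rational(-1, 5), Add(Mul(2, V), -2)) = Mul(Rational(-1, 5), Add(-2, Mul(2, V))) = Add(Rational(2, 5), Mul(Rational(-2, 5), V)))
Add(Mul(58, 38), Function('D')(-4)) = Add(Mul(58, 38), Add(Rational(2, 5), Mul(Rational(-2, 5), -4))) = Add(2204, Add(Rational(2, 5), Rational(8, 5))) = Add(2204, 2) = 2206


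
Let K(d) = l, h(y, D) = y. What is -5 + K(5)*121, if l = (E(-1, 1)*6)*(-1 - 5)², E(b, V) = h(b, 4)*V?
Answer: -26141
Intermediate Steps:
E(b, V) = V*b (E(b, V) = b*V = V*b)
l = -216 (l = ((1*(-1))*6)*(-1 - 5)² = -1*6*(-6)² = -6*36 = -216)
K(d) = -216
-5 + K(5)*121 = -5 - 216*121 = -5 - 26136 = -26141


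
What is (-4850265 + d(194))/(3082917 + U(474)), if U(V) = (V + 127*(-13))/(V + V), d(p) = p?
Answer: -4597867308/2922604139 ≈ -1.5732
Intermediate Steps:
U(V) = (-1651 + V)/(2*V) (U(V) = (V - 1651)/((2*V)) = (-1651 + V)*(1/(2*V)) = (-1651 + V)/(2*V))
(-4850265 + d(194))/(3082917 + U(474)) = (-4850265 + 194)/(3082917 + (½)*(-1651 + 474)/474) = -4850071/(3082917 + (½)*(1/474)*(-1177)) = -4850071/(3082917 - 1177/948) = -4850071/2922604139/948 = -4850071*948/2922604139 = -4597867308/2922604139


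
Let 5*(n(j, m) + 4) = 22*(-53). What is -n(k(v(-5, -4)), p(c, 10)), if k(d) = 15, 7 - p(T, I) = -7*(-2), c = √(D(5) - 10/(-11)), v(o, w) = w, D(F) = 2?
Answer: 1186/5 ≈ 237.20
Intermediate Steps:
c = 4*√22/11 (c = √(2 - 10/(-11)) = √(2 - 10*(-1/11)) = √(2 + 10/11) = √(32/11) = 4*√22/11 ≈ 1.7056)
p(T, I) = -7 (p(T, I) = 7 - (-7)*(-2) = 7 - 1*14 = 7 - 14 = -7)
n(j, m) = -1186/5 (n(j, m) = -4 + (22*(-53))/5 = -4 + (⅕)*(-1166) = -4 - 1166/5 = -1186/5)
-n(k(v(-5, -4)), p(c, 10)) = -1*(-1186/5) = 1186/5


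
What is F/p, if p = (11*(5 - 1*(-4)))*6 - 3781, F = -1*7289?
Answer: 7289/3187 ≈ 2.2871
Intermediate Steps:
F = -7289
p = -3187 (p = (11*(5 + 4))*6 - 3781 = (11*9)*6 - 3781 = 99*6 - 3781 = 594 - 3781 = -3187)
F/p = -7289/(-3187) = -7289*(-1/3187) = 7289/3187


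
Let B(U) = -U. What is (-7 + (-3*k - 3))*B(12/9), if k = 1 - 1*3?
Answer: 16/3 ≈ 5.3333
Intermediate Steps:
k = -2 (k = 1 - 3 = -2)
(-7 + (-3*k - 3))*B(12/9) = (-7 + (-3*(-2) - 3))*(-12/9) = (-7 + (6 - 3))*(-12/9) = (-7 + 3)*(-1*4/3) = -4*(-4/3) = 16/3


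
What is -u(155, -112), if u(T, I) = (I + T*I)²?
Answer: -305270784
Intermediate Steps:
u(T, I) = (I + I*T)²
-u(155, -112) = -(-112)²*(1 + 155)² = -12544*156² = -12544*24336 = -1*305270784 = -305270784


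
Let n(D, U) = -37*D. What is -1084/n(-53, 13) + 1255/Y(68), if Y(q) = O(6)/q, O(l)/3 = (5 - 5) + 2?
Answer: 83672618/5883 ≈ 14223.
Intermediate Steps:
O(l) = 6 (O(l) = 3*((5 - 5) + 2) = 3*(0 + 2) = 3*2 = 6)
Y(q) = 6/q
-1084/n(-53, 13) + 1255/Y(68) = -1084/((-37*(-53))) + 1255/((6/68)) = -1084/1961 + 1255/((6*(1/68))) = -1084*1/1961 + 1255/(3/34) = -1084/1961 + 1255*(34/3) = -1084/1961 + 42670/3 = 83672618/5883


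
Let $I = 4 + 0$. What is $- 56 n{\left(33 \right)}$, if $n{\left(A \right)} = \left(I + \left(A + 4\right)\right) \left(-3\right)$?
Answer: $6888$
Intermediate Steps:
$I = 4$
$n{\left(A \right)} = -24 - 3 A$ ($n{\left(A \right)} = \left(4 + \left(A + 4\right)\right) \left(-3\right) = \left(4 + \left(4 + A\right)\right) \left(-3\right) = \left(8 + A\right) \left(-3\right) = -24 - 3 A$)
$- 56 n{\left(33 \right)} = - 56 \left(-24 - 99\right) = \left(-56\right) \left(-123\right) = 6888$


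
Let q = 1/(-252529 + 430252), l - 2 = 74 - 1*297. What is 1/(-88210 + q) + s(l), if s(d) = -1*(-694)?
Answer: 10879800227603/15676945829 ≈ 694.00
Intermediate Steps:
l = -221 (l = 2 + (74 - 1*297) = 2 + (74 - 297) = 2 - 223 = -221)
q = 1/177723 ≈ 5.6267e-6
s(d) = 694
1/(-88210 + q) + s(l) = 1/(-88210 + 1/177723) + 694 = 1/(-15676945829/177723) + 694 = -177723/15676945829 + 694 = 10879800227603/15676945829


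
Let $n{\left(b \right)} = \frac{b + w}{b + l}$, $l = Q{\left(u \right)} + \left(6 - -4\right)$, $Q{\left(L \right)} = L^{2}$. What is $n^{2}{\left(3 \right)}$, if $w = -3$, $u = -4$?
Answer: $0$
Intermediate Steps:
$l = 26$ ($l = \left(-4\right)^{2} + \left(6 - -4\right) = 16 + \left(6 + 4\right) = 16 + 10 = 26$)
$n{\left(b \right)} = \frac{-3 + b}{26 + b}$ ($n{\left(b \right)} = \frac{b - 3}{b + 26} = \frac{-3 + b}{26 + b}$)
$n^{2}{\left(3 \right)} = \left(\frac{-3 + 3}{26 + 3}\right)^{2} = \left(\frac{1}{29} \cdot 0\right)^{2} = 0^{2} = 0$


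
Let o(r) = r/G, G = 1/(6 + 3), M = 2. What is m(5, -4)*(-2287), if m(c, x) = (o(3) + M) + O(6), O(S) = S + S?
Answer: -93767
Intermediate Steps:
O(S) = 2*S
G = ⅑ (G = 1/9 = ⅑ ≈ 0.11111)
o(r) = 9*r (o(r) = r/(⅑) = r*9 = 9*r)
m(c, x) = 41 (m(c, x) = (9*3 + 2) + 2*6 = (27 + 2) + 12 = 29 + 12 = 41)
m(5, -4)*(-2287) = 41*(-2287) = -93767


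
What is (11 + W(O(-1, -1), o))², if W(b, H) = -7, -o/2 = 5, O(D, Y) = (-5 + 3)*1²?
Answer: 16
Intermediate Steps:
O(D, Y) = -2 (O(D, Y) = -2*1 = -2)
o = -10 (o = -2*5 = -10)
(11 + W(O(-1, -1), o))² = (11 - 7)² = 4² = 16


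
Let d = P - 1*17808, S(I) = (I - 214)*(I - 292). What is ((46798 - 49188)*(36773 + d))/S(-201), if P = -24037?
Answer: 2424416/40919 ≈ 59.249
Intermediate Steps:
S(I) = (-292 + I)*(-214 + I) (S(I) = (-214 + I)*(-292 + I) = (-292 + I)*(-214 + I))
d = -41845 (d = -24037 - 1*17808 = -24037 - 17808 = -41845)
((46798 - 49188)*(36773 + d))/S(-201) = ((46798 - 49188)*(36773 - 41845))/(62488 + (-201)² - 506*(-201)) = (-2390*(-5072))/(62488 + 40401 + 101706) = 12122080/204595 = 12122080*(1/204595) = 2424416/40919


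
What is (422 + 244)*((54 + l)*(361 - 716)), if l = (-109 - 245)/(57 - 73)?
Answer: -71992935/4 ≈ -1.7998e+7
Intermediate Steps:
l = 177/8 (l = -354/(-16) = -354*(-1/16) = 177/8 ≈ 22.125)
(422 + 244)*((54 + l)*(361 - 716)) = (422 + 244)*((54 + 177/8)*(361 - 716)) = 666*((609/8)*(-355)) = 666*(-216195/8) = -71992935/4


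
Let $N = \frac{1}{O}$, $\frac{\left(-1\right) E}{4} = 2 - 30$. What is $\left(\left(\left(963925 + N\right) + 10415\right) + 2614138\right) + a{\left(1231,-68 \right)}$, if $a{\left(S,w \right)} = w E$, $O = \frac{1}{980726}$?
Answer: $4561588$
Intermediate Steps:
$O = \frac{1}{980726} \approx 1.0197 \cdot 10^{-6}$
$E = 112$ ($E = - 4 \left(2 - 30\right) = \left(-4\right) \left(-28\right) = 112$)
$a{\left(S,w \right)} = 112 w$ ($a{\left(S,w \right)} = w 112 = 112 w$)
$N = 980726$ ($N = \frac{1}{\frac{1}{980726}} = 980726$)
$\left(\left(\left(963925 + N\right) + 10415\right) + 2614138\right) + a{\left(1231,-68 \right)} = \left(\left(\left(963925 + 980726\right) + 10415\right) + 2614138\right) + 112 \left(-68\right) = \left(\left(1944651 + 10415\right) + 2614138\right) - 7616 = \left(1955066 + 2614138\right) - 7616 = 4569204 - 7616 = 4561588$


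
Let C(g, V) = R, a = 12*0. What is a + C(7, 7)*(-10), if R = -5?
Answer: 50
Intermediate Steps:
a = 0
C(g, V) = -5
a + C(7, 7)*(-10) = 0 - 5*(-10) = 0 + 50 = 50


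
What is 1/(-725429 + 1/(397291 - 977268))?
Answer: -579977/420732135134 ≈ -1.3785e-6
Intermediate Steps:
1/(-725429 + 1/(397291 - 977268)) = 1/(-725429 + 1/(-579977)) = 1/(-725429 - 1/579977) = 1/(-420732135134/579977) = -579977/420732135134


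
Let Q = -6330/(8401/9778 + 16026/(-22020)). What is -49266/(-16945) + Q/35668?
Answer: 184813533197659/118729021617180 ≈ 1.5566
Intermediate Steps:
Q = -9464737325/196443 (Q = -6330/(8401*(1/9778) + 16026*(-1/22020)) = -6330/(8401/9778 - 2671/3670) = -6330/1178658/8971315 = -6330*8971315/1178658 = -9464737325/196443 ≈ -48181.)
-49266/(-16945) + Q/35668 = -49266/(-16945) - 9464737325/196443/35668 = -49266*(-1/16945) - 9464737325/196443*1/35668 = 49266/16945 - 9464737325/7006728924 = 184813533197659/118729021617180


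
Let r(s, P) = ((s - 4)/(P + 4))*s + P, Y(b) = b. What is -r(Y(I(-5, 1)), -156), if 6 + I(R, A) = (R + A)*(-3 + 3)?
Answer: 5943/38 ≈ 156.39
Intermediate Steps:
I(R, A) = -6 (I(R, A) = -6 + (R + A)*(-3 + 3) = -6 + (A + R)*0 = -6 + 0 = -6)
r(s, P) = P + s*(-4 + s)/(4 + P) (r(s, P) = ((-4 + s)/(4 + P))*s + P = s*(-4 + s)/(4 + P) + P = P + s*(-4 + s)/(4 + P))
-r(Y(I(-5, 1)), -156) = -((-156)² + (-6)² - 4*(-6) + 4*(-156))/(4 - 156) = -(24336 + 36 + 24 - 624)/(-152) = -(-1)*23772/152 = -1*(-5943/38) = 5943/38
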